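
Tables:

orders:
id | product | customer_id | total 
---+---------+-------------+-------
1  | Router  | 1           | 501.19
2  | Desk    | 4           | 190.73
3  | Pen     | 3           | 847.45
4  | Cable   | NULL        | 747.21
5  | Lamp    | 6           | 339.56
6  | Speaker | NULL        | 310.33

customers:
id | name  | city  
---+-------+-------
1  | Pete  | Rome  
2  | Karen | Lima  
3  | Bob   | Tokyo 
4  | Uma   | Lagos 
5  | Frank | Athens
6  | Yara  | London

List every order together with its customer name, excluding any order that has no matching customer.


INNER JOIN keeps only orders rows whose customer_id matches an id in customers. Walk through each order:
  - order 1 (Router): customer_id=1 -> matches Pete
  - order 2 (Desk): customer_id=4 -> matches Uma
  - order 3 (Pen): customer_id=3 -> matches Bob
  - order 4 (Cable): customer_id=NULL, no match -> dropped
  - order 5 (Lamp): customer_id=6 -> matches Yara
  - order 6 (Speaker): customer_id=NULL, no match -> dropped
So 2 of 6 rows are dropped.

SQL:
SELECT a.product, b.name AS customer
FROM orders a
INNER JOIN customers b ON a.customer_id = b.id

Result:
product | customer
--------+---------
Router  | Pete    
Desk    | Uma     
Pen     | Bob     
Lamp    | Yara    


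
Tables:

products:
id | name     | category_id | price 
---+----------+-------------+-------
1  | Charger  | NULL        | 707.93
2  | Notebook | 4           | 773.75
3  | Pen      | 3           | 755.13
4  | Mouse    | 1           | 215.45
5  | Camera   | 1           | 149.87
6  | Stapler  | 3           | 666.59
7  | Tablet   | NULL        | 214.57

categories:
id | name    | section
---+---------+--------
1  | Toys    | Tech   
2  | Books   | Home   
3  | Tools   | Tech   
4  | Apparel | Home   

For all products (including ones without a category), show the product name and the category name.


LEFT JOIN keeps every row from products (the left table); where category_id has no match in categories, the category columns become NULL. Walk through each product:
  - product 1 (Charger): category_id=NULL, no match -> kept with NULL
  - product 2 (Notebook): category_id=4 -> matches Apparel
  - product 3 (Pen): category_id=3 -> matches Tools
  - product 4 (Mouse): category_id=1 -> matches Toys
  - product 5 (Camera): category_id=1 -> matches Toys
  - product 6 (Stapler): category_id=3 -> matches Tools
  - product 7 (Tablet): category_id=NULL, no match -> kept with NULL
All 7 rows appear; 2 have NULL category.

SQL:
SELECT a.name, b.name AS category
FROM products a
LEFT JOIN categories b ON a.category_id = b.id

Result:
name     | category
---------+---------
Charger  | NULL    
Notebook | Apparel 
Pen      | Tools   
Mouse    | Toys    
Camera   | Toys    
Stapler  | Tools   
Tablet   | NULL    


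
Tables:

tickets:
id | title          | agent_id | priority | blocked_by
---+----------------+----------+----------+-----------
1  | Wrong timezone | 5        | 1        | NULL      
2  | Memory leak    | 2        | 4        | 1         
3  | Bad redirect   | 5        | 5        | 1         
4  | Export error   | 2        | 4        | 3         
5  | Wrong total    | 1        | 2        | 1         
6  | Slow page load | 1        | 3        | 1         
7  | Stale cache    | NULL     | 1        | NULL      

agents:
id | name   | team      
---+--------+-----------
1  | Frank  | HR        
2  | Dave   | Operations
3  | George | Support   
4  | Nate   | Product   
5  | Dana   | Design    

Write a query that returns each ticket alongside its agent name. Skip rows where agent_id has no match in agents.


INNER JOIN keeps only tickets rows whose agent_id matches an id in agents. Walk through each ticket:
  - ticket 1 (Wrong timezone): agent_id=5 -> matches Dana
  - ticket 2 (Memory leak): agent_id=2 -> matches Dave
  - ticket 3 (Bad redirect): agent_id=5 -> matches Dana
  - ticket 4 (Export error): agent_id=2 -> matches Dave
  - ticket 5 (Wrong total): agent_id=1 -> matches Frank
  - ticket 6 (Slow page load): agent_id=1 -> matches Frank
  - ticket 7 (Stale cache): agent_id=NULL, no match -> dropped
So 1 of 7 rows is dropped.

SQL:
SELECT a.title, b.name AS agent
FROM tickets a
INNER JOIN agents b ON a.agent_id = b.id

Result:
title          | agent
---------------+------
Wrong timezone | Dana 
Memory leak    | Dave 
Bad redirect   | Dana 
Export error   | Dave 
Wrong total    | Frank
Slow page load | Frank


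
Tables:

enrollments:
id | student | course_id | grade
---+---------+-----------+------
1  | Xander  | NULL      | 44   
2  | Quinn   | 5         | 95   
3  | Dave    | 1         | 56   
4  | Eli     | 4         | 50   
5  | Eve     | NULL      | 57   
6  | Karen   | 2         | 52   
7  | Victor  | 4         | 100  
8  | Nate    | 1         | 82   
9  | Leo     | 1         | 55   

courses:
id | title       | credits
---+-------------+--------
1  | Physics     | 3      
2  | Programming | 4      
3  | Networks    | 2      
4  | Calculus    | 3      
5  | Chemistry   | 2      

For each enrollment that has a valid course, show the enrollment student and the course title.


INNER JOIN keeps only enrollments rows whose course_id matches an id in courses. Walk through each enrollment:
  - enrollment 1 (Xander): course_id=NULL, no match -> dropped
  - enrollment 2 (Quinn): course_id=5 -> matches Chemistry
  - enrollment 3 (Dave): course_id=1 -> matches Physics
  - enrollment 4 (Eli): course_id=4 -> matches Calculus
  - enrollment 5 (Eve): course_id=NULL, no match -> dropped
  - enrollment 6 (Karen): course_id=2 -> matches Programming
  - enrollment 7 (Victor): course_id=4 -> matches Calculus
  - enrollment 8 (Nate): course_id=1 -> matches Physics
  - enrollment 9 (Leo): course_id=1 -> matches Physics
So 2 of 9 rows are dropped.

SQL:
SELECT a.student, b.title AS course
FROM enrollments a
INNER JOIN courses b ON a.course_id = b.id

Result:
student | course     
--------+------------
Quinn   | Chemistry  
Dave    | Physics    
Eli     | Calculus   
Karen   | Programming
Victor  | Calculus   
Nate    | Physics    
Leo     | Physics    


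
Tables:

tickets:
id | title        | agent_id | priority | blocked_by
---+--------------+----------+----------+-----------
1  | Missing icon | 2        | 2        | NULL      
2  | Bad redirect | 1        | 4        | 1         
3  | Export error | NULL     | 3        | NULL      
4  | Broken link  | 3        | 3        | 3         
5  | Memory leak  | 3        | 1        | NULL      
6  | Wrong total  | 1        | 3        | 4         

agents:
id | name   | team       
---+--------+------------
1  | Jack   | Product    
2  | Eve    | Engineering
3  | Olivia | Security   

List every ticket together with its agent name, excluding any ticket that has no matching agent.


INNER JOIN keeps only tickets rows whose agent_id matches an id in agents. Walk through each ticket:
  - ticket 1 (Missing icon): agent_id=2 -> matches Eve
  - ticket 2 (Bad redirect): agent_id=1 -> matches Jack
  - ticket 3 (Export error): agent_id=NULL, no match -> dropped
  - ticket 4 (Broken link): agent_id=3 -> matches Olivia
  - ticket 5 (Memory leak): agent_id=3 -> matches Olivia
  - ticket 6 (Wrong total): agent_id=1 -> matches Jack
So 1 of 6 rows is dropped.

SQL:
SELECT a.title, b.name AS agent
FROM tickets a
INNER JOIN agents b ON a.agent_id = b.id

Result:
title        | agent 
-------------+-------
Missing icon | Eve   
Bad redirect | Jack  
Broken link  | Olivia
Memory leak  | Olivia
Wrong total  | Jack  


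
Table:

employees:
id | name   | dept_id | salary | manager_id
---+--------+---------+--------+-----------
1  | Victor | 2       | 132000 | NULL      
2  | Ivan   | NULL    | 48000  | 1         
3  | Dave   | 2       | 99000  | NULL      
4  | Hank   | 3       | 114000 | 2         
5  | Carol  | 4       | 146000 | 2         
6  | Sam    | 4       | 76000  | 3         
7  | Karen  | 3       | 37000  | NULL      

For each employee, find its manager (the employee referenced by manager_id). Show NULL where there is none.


This is a self-join: employees is joined to a second copy of itself, matching each row's manager_id to another row's id. Use LEFT JOIN so rows with manager_id=NULL are kept.
  - employee 1 (Victor): manager_id=NULL -> NULL
  - employee 2 (Ivan): manager_id=1 -> Victor
  - employee 3 (Dave): manager_id=NULL -> NULL
  - employee 4 (Hank): manager_id=2 -> Ivan
  - employee 5 (Carol): manager_id=2 -> Ivan
  - employee 6 (Sam): manager_id=3 -> Dave
  - employee 7 (Karen): manager_id=NULL -> NULL

SQL:
SELECT a.name AS item, b.name AS manager
FROM employees a
LEFT JOIN employees b ON a.manager_id = b.id

Result:
item   | manager
-------+--------
Victor | NULL   
Ivan   | Victor 
Dave   | NULL   
Hank   | Ivan   
Carol  | Ivan   
Sam    | Dave   
Karen  | NULL   


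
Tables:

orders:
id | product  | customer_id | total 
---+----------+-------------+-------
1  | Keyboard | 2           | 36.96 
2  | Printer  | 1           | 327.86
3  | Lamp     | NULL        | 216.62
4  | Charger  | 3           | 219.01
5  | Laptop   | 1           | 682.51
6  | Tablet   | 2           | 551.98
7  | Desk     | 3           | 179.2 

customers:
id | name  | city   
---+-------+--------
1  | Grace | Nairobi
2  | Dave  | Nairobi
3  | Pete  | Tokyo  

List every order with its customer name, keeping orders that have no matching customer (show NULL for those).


LEFT JOIN keeps every row from orders (the left table); where customer_id has no match in customers, the customer columns become NULL. Walk through each order:
  - order 1 (Keyboard): customer_id=2 -> matches Dave
  - order 2 (Printer): customer_id=1 -> matches Grace
  - order 3 (Lamp): customer_id=NULL, no match -> kept with NULL
  - order 4 (Charger): customer_id=3 -> matches Pete
  - order 5 (Laptop): customer_id=1 -> matches Grace
  - order 6 (Tablet): customer_id=2 -> matches Dave
  - order 7 (Desk): customer_id=3 -> matches Pete
All 7 rows appear; 1 has NULL customer.

SQL:
SELECT a.product, b.name AS customer
FROM orders a
LEFT JOIN customers b ON a.customer_id = b.id

Result:
product  | customer
---------+---------
Keyboard | Dave    
Printer  | Grace   
Lamp     | NULL    
Charger  | Pete    
Laptop   | Grace   
Tablet   | Dave    
Desk     | Pete    


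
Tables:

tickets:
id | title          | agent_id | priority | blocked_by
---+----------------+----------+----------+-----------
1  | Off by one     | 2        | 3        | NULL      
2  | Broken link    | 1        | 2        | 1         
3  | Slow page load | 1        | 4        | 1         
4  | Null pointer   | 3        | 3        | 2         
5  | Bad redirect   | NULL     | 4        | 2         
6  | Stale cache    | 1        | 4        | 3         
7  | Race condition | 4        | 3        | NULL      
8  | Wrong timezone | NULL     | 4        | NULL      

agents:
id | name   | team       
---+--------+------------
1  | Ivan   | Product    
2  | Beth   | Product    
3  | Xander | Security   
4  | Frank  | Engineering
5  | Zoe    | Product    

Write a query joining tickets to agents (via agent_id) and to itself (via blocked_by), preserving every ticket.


Two LEFT JOINs from the same base table tickets: one to agents via agent_id, one to tickets itself via blocked_by. Both are LEFT so every ticket is preserved.
Match against agents:
  - ticket 1 (Off by one): agent_id=2 -> matches Beth
  - ticket 2 (Broken link): agent_id=1 -> matches Ivan
  - ticket 3 (Slow page load): agent_id=1 -> matches Ivan
  - ticket 4 (Null pointer): agent_id=3 -> matches Xander
  - ticket 5 (Bad redirect): agent_id=NULL, no match -> kept with NULL
  - ticket 6 (Stale cache): agent_id=1 -> matches Ivan
  - ticket 7 (Race condition): agent_id=4 -> matches Frank
  - ticket 8 (Wrong timezone): agent_id=NULL, no match -> kept with NULL
Match against tickets (self):
  - ticket 1 (Off by one): blocked_by=NULL -> NULL
  - ticket 2 (Broken link): blocked_by=1 -> Off by one
  - ticket 3 (Slow page load): blocked_by=1 -> Off by one
  - ticket 4 (Null pointer): blocked_by=2 -> Broken link
  - ticket 5 (Bad redirect): blocked_by=2 -> Broken link
  - ticket 6 (Stale cache): blocked_by=3 -> Slow page load
  - ticket 7 (Race condition): blocked_by=NULL -> NULL
  - ticket 8 (Wrong timezone): blocked_by=NULL -> NULL

SQL:
SELECT a.title, b.name AS agent, c.title AS blocked_by
FROM tickets a
LEFT JOIN agents b ON a.agent_id = b.id
LEFT JOIN tickets c ON a.blocked_by = c.id

Result:
title          | agent  | blocked_by    
---------------+--------+---------------
Off by one     | Beth   | NULL          
Broken link    | Ivan   | Off by one    
Slow page load | Ivan   | Off by one    
Null pointer   | Xander | Broken link   
Bad redirect   | NULL   | Broken link   
Stale cache    | Ivan   | Slow page load
Race condition | Frank  | NULL          
Wrong timezone | NULL   | NULL          


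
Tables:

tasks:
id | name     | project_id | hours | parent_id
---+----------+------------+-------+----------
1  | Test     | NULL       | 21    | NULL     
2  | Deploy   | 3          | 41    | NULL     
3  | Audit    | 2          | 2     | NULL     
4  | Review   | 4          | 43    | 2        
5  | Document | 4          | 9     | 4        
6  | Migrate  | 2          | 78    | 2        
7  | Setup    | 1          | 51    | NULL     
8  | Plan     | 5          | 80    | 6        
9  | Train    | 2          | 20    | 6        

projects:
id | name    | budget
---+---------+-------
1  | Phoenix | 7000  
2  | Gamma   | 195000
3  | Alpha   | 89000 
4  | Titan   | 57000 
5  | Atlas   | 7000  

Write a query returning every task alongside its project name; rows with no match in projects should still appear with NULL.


LEFT JOIN keeps every row from tasks (the left table); where project_id has no match in projects, the project columns become NULL. Walk through each task:
  - task 1 (Test): project_id=NULL, no match -> kept with NULL
  - task 2 (Deploy): project_id=3 -> matches Alpha
  - task 3 (Audit): project_id=2 -> matches Gamma
  - task 4 (Review): project_id=4 -> matches Titan
  - task 5 (Document): project_id=4 -> matches Titan
  - task 6 (Migrate): project_id=2 -> matches Gamma
  - task 7 (Setup): project_id=1 -> matches Phoenix
  - task 8 (Plan): project_id=5 -> matches Atlas
  - task 9 (Train): project_id=2 -> matches Gamma
All 9 rows appear; 1 has NULL project.

SQL:
SELECT a.name, b.name AS project
FROM tasks a
LEFT JOIN projects b ON a.project_id = b.id

Result:
name     | project
---------+--------
Test     | NULL   
Deploy   | Alpha  
Audit    | Gamma  
Review   | Titan  
Document | Titan  
Migrate  | Gamma  
Setup    | Phoenix
Plan     | Atlas  
Train    | Gamma  


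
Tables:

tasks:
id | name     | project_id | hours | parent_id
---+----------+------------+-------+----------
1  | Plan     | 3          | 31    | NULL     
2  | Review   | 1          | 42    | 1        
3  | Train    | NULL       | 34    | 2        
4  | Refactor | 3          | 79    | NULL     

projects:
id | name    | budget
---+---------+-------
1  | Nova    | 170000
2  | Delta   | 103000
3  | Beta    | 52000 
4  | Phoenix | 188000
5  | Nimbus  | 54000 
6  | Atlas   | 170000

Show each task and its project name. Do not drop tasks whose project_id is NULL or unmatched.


LEFT JOIN keeps every row from tasks (the left table); where project_id has no match in projects, the project columns become NULL. Walk through each task:
  - task 1 (Plan): project_id=3 -> matches Beta
  - task 2 (Review): project_id=1 -> matches Nova
  - task 3 (Train): project_id=NULL, no match -> kept with NULL
  - task 4 (Refactor): project_id=3 -> matches Beta
All 4 rows appear; 1 has NULL project.

SQL:
SELECT a.name, b.name AS project
FROM tasks a
LEFT JOIN projects b ON a.project_id = b.id

Result:
name     | project
---------+--------
Plan     | Beta   
Review   | Nova   
Train    | NULL   
Refactor | Beta   


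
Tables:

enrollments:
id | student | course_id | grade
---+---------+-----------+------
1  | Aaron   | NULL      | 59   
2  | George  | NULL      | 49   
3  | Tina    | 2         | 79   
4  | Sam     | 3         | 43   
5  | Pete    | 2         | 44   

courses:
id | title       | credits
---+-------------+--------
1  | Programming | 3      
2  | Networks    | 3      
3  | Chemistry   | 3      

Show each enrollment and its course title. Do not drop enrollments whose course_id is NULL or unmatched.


LEFT JOIN keeps every row from enrollments (the left table); where course_id has no match in courses, the course columns become NULL. Walk through each enrollment:
  - enrollment 1 (Aaron): course_id=NULL, no match -> kept with NULL
  - enrollment 2 (George): course_id=NULL, no match -> kept with NULL
  - enrollment 3 (Tina): course_id=2 -> matches Networks
  - enrollment 4 (Sam): course_id=3 -> matches Chemistry
  - enrollment 5 (Pete): course_id=2 -> matches Networks
All 5 rows appear; 2 have NULL course.

SQL:
SELECT a.student, b.title AS course
FROM enrollments a
LEFT JOIN courses b ON a.course_id = b.id

Result:
student | course   
--------+----------
Aaron   | NULL     
George  | NULL     
Tina    | Networks 
Sam     | Chemistry
Pete    | Networks 


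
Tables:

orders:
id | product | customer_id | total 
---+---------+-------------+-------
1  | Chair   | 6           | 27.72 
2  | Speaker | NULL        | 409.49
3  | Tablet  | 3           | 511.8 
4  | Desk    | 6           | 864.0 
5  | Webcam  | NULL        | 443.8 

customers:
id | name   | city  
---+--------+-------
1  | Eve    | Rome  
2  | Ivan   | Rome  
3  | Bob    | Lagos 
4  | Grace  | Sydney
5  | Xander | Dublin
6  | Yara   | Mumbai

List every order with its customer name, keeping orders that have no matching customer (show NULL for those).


LEFT JOIN keeps every row from orders (the left table); where customer_id has no match in customers, the customer columns become NULL. Walk through each order:
  - order 1 (Chair): customer_id=6 -> matches Yara
  - order 2 (Speaker): customer_id=NULL, no match -> kept with NULL
  - order 3 (Tablet): customer_id=3 -> matches Bob
  - order 4 (Desk): customer_id=6 -> matches Yara
  - order 5 (Webcam): customer_id=NULL, no match -> kept with NULL
All 5 rows appear; 2 have NULL customer.

SQL:
SELECT a.product, b.name AS customer
FROM orders a
LEFT JOIN customers b ON a.customer_id = b.id

Result:
product | customer
--------+---------
Chair   | Yara    
Speaker | NULL    
Tablet  | Bob     
Desk    | Yara    
Webcam  | NULL    


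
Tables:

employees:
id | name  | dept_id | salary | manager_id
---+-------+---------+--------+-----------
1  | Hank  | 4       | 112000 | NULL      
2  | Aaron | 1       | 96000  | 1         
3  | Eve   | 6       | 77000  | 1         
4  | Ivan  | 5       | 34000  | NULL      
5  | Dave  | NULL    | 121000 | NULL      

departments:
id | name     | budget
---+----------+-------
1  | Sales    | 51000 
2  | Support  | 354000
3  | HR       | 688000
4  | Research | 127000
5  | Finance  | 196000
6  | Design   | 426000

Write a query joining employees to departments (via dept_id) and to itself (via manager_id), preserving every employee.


Two LEFT JOINs from the same base table employees: one to departments via dept_id, one to employees itself via manager_id. Both are LEFT so every employee is preserved.
Match against departments:
  - employee 1 (Hank): dept_id=4 -> matches Research
  - employee 2 (Aaron): dept_id=1 -> matches Sales
  - employee 3 (Eve): dept_id=6 -> matches Design
  - employee 4 (Ivan): dept_id=5 -> matches Finance
  - employee 5 (Dave): dept_id=NULL, no match -> kept with NULL
Match against employees (self):
  - employee 1 (Hank): manager_id=NULL -> NULL
  - employee 2 (Aaron): manager_id=1 -> Hank
  - employee 3 (Eve): manager_id=1 -> Hank
  - employee 4 (Ivan): manager_id=NULL -> NULL
  - employee 5 (Dave): manager_id=NULL -> NULL

SQL:
SELECT a.name, b.name AS department, c.name AS manager
FROM employees a
LEFT JOIN departments b ON a.dept_id = b.id
LEFT JOIN employees c ON a.manager_id = c.id

Result:
name  | department | manager
------+------------+--------
Hank  | Research   | NULL   
Aaron | Sales      | Hank   
Eve   | Design     | Hank   
Ivan  | Finance    | NULL   
Dave  | NULL       | NULL   


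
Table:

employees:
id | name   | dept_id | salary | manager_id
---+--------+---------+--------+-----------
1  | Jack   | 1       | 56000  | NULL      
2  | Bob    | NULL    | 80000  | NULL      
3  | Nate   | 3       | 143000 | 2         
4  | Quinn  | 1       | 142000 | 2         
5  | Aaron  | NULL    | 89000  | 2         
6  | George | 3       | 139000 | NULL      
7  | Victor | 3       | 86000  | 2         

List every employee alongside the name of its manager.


This is a self-join: employees is joined to a second copy of itself, matching each row's manager_id to another row's id. Use LEFT JOIN so rows with manager_id=NULL are kept.
  - employee 1 (Jack): manager_id=NULL -> NULL
  - employee 2 (Bob): manager_id=NULL -> NULL
  - employee 3 (Nate): manager_id=2 -> Bob
  - employee 4 (Quinn): manager_id=2 -> Bob
  - employee 5 (Aaron): manager_id=2 -> Bob
  - employee 6 (George): manager_id=NULL -> NULL
  - employee 7 (Victor): manager_id=2 -> Bob

SQL:
SELECT a.name AS item, b.name AS manager
FROM employees a
LEFT JOIN employees b ON a.manager_id = b.id

Result:
item   | manager
-------+--------
Jack   | NULL   
Bob    | NULL   
Nate   | Bob    
Quinn  | Bob    
Aaron  | Bob    
George | NULL   
Victor | Bob    


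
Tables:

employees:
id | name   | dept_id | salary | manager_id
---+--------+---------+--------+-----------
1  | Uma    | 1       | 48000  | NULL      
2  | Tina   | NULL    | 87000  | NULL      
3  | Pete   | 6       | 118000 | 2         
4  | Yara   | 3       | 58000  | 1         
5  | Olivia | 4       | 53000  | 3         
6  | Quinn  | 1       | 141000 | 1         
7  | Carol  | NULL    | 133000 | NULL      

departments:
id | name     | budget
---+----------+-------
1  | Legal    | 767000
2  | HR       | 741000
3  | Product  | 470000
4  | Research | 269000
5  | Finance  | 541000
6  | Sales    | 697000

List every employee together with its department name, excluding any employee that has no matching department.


INNER JOIN keeps only employees rows whose dept_id matches an id in departments. Walk through each employee:
  - employee 1 (Uma): dept_id=1 -> matches Legal
  - employee 2 (Tina): dept_id=NULL, no match -> dropped
  - employee 3 (Pete): dept_id=6 -> matches Sales
  - employee 4 (Yara): dept_id=3 -> matches Product
  - employee 5 (Olivia): dept_id=4 -> matches Research
  - employee 6 (Quinn): dept_id=1 -> matches Legal
  - employee 7 (Carol): dept_id=NULL, no match -> dropped
So 2 of 7 rows are dropped.

SQL:
SELECT a.name, b.name AS department
FROM employees a
INNER JOIN departments b ON a.dept_id = b.id

Result:
name   | department
-------+-----------
Uma    | Legal     
Pete   | Sales     
Yara   | Product   
Olivia | Research  
Quinn  | Legal     


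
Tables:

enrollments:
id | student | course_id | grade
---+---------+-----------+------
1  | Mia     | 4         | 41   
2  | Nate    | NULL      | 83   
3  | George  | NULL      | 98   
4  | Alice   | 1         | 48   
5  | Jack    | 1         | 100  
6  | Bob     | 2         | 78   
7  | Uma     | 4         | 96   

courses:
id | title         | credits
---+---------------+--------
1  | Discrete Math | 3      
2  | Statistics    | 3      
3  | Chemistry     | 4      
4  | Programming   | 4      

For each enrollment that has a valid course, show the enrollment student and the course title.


INNER JOIN keeps only enrollments rows whose course_id matches an id in courses. Walk through each enrollment:
  - enrollment 1 (Mia): course_id=4 -> matches Programming
  - enrollment 2 (Nate): course_id=NULL, no match -> dropped
  - enrollment 3 (George): course_id=NULL, no match -> dropped
  - enrollment 4 (Alice): course_id=1 -> matches Discrete Math
  - enrollment 5 (Jack): course_id=1 -> matches Discrete Math
  - enrollment 6 (Bob): course_id=2 -> matches Statistics
  - enrollment 7 (Uma): course_id=4 -> matches Programming
So 2 of 7 rows are dropped.

SQL:
SELECT a.student, b.title AS course
FROM enrollments a
INNER JOIN courses b ON a.course_id = b.id

Result:
student | course       
--------+--------------
Mia     | Programming  
Alice   | Discrete Math
Jack    | Discrete Math
Bob     | Statistics   
Uma     | Programming  


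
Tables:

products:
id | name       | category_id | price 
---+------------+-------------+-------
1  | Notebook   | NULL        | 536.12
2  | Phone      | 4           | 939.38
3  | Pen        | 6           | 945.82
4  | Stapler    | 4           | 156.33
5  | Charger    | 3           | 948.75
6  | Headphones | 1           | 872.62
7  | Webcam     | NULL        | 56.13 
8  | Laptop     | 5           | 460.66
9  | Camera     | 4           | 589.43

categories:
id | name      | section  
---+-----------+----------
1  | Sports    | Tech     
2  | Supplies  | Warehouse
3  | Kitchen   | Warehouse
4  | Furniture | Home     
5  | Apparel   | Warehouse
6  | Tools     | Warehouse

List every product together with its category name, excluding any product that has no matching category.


INNER JOIN keeps only products rows whose category_id matches an id in categories. Walk through each product:
  - product 1 (Notebook): category_id=NULL, no match -> dropped
  - product 2 (Phone): category_id=4 -> matches Furniture
  - product 3 (Pen): category_id=6 -> matches Tools
  - product 4 (Stapler): category_id=4 -> matches Furniture
  - product 5 (Charger): category_id=3 -> matches Kitchen
  - product 6 (Headphones): category_id=1 -> matches Sports
  - product 7 (Webcam): category_id=NULL, no match -> dropped
  - product 8 (Laptop): category_id=5 -> matches Apparel
  - product 9 (Camera): category_id=4 -> matches Furniture
So 2 of 9 rows are dropped.

SQL:
SELECT a.name, b.name AS category
FROM products a
INNER JOIN categories b ON a.category_id = b.id

Result:
name       | category 
-----------+----------
Phone      | Furniture
Pen        | Tools    
Stapler    | Furniture
Charger    | Kitchen  
Headphones | Sports   
Laptop     | Apparel  
Camera     | Furniture


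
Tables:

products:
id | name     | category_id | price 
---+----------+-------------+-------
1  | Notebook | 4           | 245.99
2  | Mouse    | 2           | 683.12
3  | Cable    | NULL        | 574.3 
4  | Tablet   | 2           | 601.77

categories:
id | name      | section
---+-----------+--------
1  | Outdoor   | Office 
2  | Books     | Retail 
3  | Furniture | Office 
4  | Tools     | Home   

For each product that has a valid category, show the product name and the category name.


INNER JOIN keeps only products rows whose category_id matches an id in categories. Walk through each product:
  - product 1 (Notebook): category_id=4 -> matches Tools
  - product 2 (Mouse): category_id=2 -> matches Books
  - product 3 (Cable): category_id=NULL, no match -> dropped
  - product 4 (Tablet): category_id=2 -> matches Books
So 1 of 4 rows is dropped.

SQL:
SELECT a.name, b.name AS category
FROM products a
INNER JOIN categories b ON a.category_id = b.id

Result:
name     | category
---------+---------
Notebook | Tools   
Mouse    | Books   
Tablet   | Books   


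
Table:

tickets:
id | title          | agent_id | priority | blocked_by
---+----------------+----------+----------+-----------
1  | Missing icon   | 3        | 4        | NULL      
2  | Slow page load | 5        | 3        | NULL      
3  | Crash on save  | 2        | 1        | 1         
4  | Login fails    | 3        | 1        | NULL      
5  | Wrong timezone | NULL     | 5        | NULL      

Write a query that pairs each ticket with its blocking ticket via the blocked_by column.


This is a self-join: tickets is joined to a second copy of itself, matching each row's blocked_by to another row's id. Use LEFT JOIN so rows with blocked_by=NULL are kept.
  - ticket 1 (Missing icon): blocked_by=NULL -> NULL
  - ticket 2 (Slow page load): blocked_by=NULL -> NULL
  - ticket 3 (Crash on save): blocked_by=1 -> Missing icon
  - ticket 4 (Login fails): blocked_by=NULL -> NULL
  - ticket 5 (Wrong timezone): blocked_by=NULL -> NULL

SQL:
SELECT a.title AS item, b.title AS blocked_by
FROM tickets a
LEFT JOIN tickets b ON a.blocked_by = b.id

Result:
item           | blocked_by  
---------------+-------------
Missing icon   | NULL        
Slow page load | NULL        
Crash on save  | Missing icon
Login fails    | NULL        
Wrong timezone | NULL        


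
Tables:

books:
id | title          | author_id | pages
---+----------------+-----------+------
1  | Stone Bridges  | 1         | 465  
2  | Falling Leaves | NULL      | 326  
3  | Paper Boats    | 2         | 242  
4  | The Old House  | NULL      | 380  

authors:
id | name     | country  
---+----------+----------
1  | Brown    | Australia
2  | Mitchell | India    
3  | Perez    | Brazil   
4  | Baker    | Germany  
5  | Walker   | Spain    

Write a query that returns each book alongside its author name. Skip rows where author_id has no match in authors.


INNER JOIN keeps only books rows whose author_id matches an id in authors. Walk through each book:
  - book 1 (Stone Bridges): author_id=1 -> matches Brown
  - book 2 (Falling Leaves): author_id=NULL, no match -> dropped
  - book 3 (Paper Boats): author_id=2 -> matches Mitchell
  - book 4 (The Old House): author_id=NULL, no match -> dropped
So 2 of 4 rows are dropped.

SQL:
SELECT a.title, b.name AS author
FROM books a
INNER JOIN authors b ON a.author_id = b.id

Result:
title         | author  
--------------+---------
Stone Bridges | Brown   
Paper Boats   | Mitchell


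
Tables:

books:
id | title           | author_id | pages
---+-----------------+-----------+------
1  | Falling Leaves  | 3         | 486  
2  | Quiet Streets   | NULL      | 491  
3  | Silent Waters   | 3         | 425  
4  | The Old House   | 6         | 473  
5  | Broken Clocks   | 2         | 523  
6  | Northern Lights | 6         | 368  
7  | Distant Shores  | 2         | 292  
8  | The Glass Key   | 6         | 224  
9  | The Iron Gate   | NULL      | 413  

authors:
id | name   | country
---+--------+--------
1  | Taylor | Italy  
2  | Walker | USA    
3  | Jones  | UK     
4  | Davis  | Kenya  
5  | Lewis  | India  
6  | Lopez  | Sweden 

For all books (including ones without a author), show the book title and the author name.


LEFT JOIN keeps every row from books (the left table); where author_id has no match in authors, the author columns become NULL. Walk through each book:
  - book 1 (Falling Leaves): author_id=3 -> matches Jones
  - book 2 (Quiet Streets): author_id=NULL, no match -> kept with NULL
  - book 3 (Silent Waters): author_id=3 -> matches Jones
  - book 4 (The Old House): author_id=6 -> matches Lopez
  - book 5 (Broken Clocks): author_id=2 -> matches Walker
  - book 6 (Northern Lights): author_id=6 -> matches Lopez
  - book 7 (Distant Shores): author_id=2 -> matches Walker
  - book 8 (The Glass Key): author_id=6 -> matches Lopez
  - book 9 (The Iron Gate): author_id=NULL, no match -> kept with NULL
All 9 rows appear; 2 have NULL author.

SQL:
SELECT a.title, b.name AS author
FROM books a
LEFT JOIN authors b ON a.author_id = b.id

Result:
title           | author
----------------+-------
Falling Leaves  | Jones 
Quiet Streets   | NULL  
Silent Waters   | Jones 
The Old House   | Lopez 
Broken Clocks   | Walker
Northern Lights | Lopez 
Distant Shores  | Walker
The Glass Key   | Lopez 
The Iron Gate   | NULL  


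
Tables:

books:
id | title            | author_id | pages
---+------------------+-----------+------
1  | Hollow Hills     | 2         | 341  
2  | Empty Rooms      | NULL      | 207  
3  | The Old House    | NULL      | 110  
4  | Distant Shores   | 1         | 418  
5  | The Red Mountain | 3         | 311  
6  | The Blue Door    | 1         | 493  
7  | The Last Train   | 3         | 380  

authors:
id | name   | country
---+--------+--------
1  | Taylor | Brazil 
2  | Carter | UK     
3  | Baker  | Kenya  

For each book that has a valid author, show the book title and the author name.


INNER JOIN keeps only books rows whose author_id matches an id in authors. Walk through each book:
  - book 1 (Hollow Hills): author_id=2 -> matches Carter
  - book 2 (Empty Rooms): author_id=NULL, no match -> dropped
  - book 3 (The Old House): author_id=NULL, no match -> dropped
  - book 4 (Distant Shores): author_id=1 -> matches Taylor
  - book 5 (The Red Mountain): author_id=3 -> matches Baker
  - book 6 (The Blue Door): author_id=1 -> matches Taylor
  - book 7 (The Last Train): author_id=3 -> matches Baker
So 2 of 7 rows are dropped.

SQL:
SELECT a.title, b.name AS author
FROM books a
INNER JOIN authors b ON a.author_id = b.id

Result:
title            | author
-----------------+-------
Hollow Hills     | Carter
Distant Shores   | Taylor
The Red Mountain | Baker 
The Blue Door    | Taylor
The Last Train   | Baker 


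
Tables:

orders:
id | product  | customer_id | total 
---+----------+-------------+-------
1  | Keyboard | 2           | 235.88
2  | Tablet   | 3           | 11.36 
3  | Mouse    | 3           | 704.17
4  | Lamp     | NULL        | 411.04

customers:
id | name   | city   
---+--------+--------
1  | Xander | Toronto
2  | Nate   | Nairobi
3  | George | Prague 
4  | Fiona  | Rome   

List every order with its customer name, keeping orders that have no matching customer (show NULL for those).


LEFT JOIN keeps every row from orders (the left table); where customer_id has no match in customers, the customer columns become NULL. Walk through each order:
  - order 1 (Keyboard): customer_id=2 -> matches Nate
  - order 2 (Tablet): customer_id=3 -> matches George
  - order 3 (Mouse): customer_id=3 -> matches George
  - order 4 (Lamp): customer_id=NULL, no match -> kept with NULL
All 4 rows appear; 1 has NULL customer.

SQL:
SELECT a.product, b.name AS customer
FROM orders a
LEFT JOIN customers b ON a.customer_id = b.id

Result:
product  | customer
---------+---------
Keyboard | Nate    
Tablet   | George  
Mouse    | George  
Lamp     | NULL    


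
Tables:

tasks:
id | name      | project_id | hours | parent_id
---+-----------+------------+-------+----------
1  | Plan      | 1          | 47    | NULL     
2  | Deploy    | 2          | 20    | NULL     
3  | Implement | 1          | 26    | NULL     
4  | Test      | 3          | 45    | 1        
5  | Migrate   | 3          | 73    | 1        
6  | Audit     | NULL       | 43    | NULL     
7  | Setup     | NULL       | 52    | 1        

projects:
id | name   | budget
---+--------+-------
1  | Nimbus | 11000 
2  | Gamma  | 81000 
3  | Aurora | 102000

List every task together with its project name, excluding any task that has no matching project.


INNER JOIN keeps only tasks rows whose project_id matches an id in projects. Walk through each task:
  - task 1 (Plan): project_id=1 -> matches Nimbus
  - task 2 (Deploy): project_id=2 -> matches Gamma
  - task 3 (Implement): project_id=1 -> matches Nimbus
  - task 4 (Test): project_id=3 -> matches Aurora
  - task 5 (Migrate): project_id=3 -> matches Aurora
  - task 6 (Audit): project_id=NULL, no match -> dropped
  - task 7 (Setup): project_id=NULL, no match -> dropped
So 2 of 7 rows are dropped.

SQL:
SELECT a.name, b.name AS project
FROM tasks a
INNER JOIN projects b ON a.project_id = b.id

Result:
name      | project
----------+--------
Plan      | Nimbus 
Deploy    | Gamma  
Implement | Nimbus 
Test      | Aurora 
Migrate   | Aurora 


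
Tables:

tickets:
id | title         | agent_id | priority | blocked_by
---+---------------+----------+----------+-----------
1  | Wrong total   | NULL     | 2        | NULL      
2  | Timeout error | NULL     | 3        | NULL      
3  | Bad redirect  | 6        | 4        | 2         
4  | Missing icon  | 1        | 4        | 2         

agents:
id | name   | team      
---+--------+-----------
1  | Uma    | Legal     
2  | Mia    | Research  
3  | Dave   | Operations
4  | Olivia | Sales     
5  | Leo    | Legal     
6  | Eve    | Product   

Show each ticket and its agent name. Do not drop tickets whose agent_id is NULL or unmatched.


LEFT JOIN keeps every row from tickets (the left table); where agent_id has no match in agents, the agent columns become NULL. Walk through each ticket:
  - ticket 1 (Wrong total): agent_id=NULL, no match -> kept with NULL
  - ticket 2 (Timeout error): agent_id=NULL, no match -> kept with NULL
  - ticket 3 (Bad redirect): agent_id=6 -> matches Eve
  - ticket 4 (Missing icon): agent_id=1 -> matches Uma
All 4 rows appear; 2 have NULL agent.

SQL:
SELECT a.title, b.name AS agent
FROM tickets a
LEFT JOIN agents b ON a.agent_id = b.id

Result:
title         | agent
--------------+------
Wrong total   | NULL 
Timeout error | NULL 
Bad redirect  | Eve  
Missing icon  | Uma  


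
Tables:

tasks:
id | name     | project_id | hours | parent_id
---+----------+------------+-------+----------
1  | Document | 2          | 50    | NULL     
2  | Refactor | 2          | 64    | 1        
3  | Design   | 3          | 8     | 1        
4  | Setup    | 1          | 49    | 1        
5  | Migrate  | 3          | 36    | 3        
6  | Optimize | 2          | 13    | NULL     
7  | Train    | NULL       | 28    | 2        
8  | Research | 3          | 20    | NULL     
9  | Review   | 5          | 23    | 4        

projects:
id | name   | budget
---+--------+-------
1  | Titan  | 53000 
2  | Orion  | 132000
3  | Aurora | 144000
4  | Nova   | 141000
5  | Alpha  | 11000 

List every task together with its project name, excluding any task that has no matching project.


INNER JOIN keeps only tasks rows whose project_id matches an id in projects. Walk through each task:
  - task 1 (Document): project_id=2 -> matches Orion
  - task 2 (Refactor): project_id=2 -> matches Orion
  - task 3 (Design): project_id=3 -> matches Aurora
  - task 4 (Setup): project_id=1 -> matches Titan
  - task 5 (Migrate): project_id=3 -> matches Aurora
  - task 6 (Optimize): project_id=2 -> matches Orion
  - task 7 (Train): project_id=NULL, no match -> dropped
  - task 8 (Research): project_id=3 -> matches Aurora
  - task 9 (Review): project_id=5 -> matches Alpha
So 1 of 9 rows is dropped.

SQL:
SELECT a.name, b.name AS project
FROM tasks a
INNER JOIN projects b ON a.project_id = b.id

Result:
name     | project
---------+--------
Document | Orion  
Refactor | Orion  
Design   | Aurora 
Setup    | Titan  
Migrate  | Aurora 
Optimize | Orion  
Research | Aurora 
Review   | Alpha  


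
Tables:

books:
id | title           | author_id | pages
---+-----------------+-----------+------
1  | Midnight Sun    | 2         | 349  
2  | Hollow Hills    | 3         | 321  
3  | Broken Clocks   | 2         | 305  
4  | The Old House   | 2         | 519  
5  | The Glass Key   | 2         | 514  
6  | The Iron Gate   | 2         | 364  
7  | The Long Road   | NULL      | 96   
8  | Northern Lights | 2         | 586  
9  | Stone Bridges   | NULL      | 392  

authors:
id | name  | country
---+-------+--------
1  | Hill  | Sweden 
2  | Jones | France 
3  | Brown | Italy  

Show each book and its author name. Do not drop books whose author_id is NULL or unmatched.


LEFT JOIN keeps every row from books (the left table); where author_id has no match in authors, the author columns become NULL. Walk through each book:
  - book 1 (Midnight Sun): author_id=2 -> matches Jones
  - book 2 (Hollow Hills): author_id=3 -> matches Brown
  - book 3 (Broken Clocks): author_id=2 -> matches Jones
  - book 4 (The Old House): author_id=2 -> matches Jones
  - book 5 (The Glass Key): author_id=2 -> matches Jones
  - book 6 (The Iron Gate): author_id=2 -> matches Jones
  - book 7 (The Long Road): author_id=NULL, no match -> kept with NULL
  - book 8 (Northern Lights): author_id=2 -> matches Jones
  - book 9 (Stone Bridges): author_id=NULL, no match -> kept with NULL
All 9 rows appear; 2 have NULL author.

SQL:
SELECT a.title, b.name AS author
FROM books a
LEFT JOIN authors b ON a.author_id = b.id

Result:
title           | author
----------------+-------
Midnight Sun    | Jones 
Hollow Hills    | Brown 
Broken Clocks   | Jones 
The Old House   | Jones 
The Glass Key   | Jones 
The Iron Gate   | Jones 
The Long Road   | NULL  
Northern Lights | Jones 
Stone Bridges   | NULL  


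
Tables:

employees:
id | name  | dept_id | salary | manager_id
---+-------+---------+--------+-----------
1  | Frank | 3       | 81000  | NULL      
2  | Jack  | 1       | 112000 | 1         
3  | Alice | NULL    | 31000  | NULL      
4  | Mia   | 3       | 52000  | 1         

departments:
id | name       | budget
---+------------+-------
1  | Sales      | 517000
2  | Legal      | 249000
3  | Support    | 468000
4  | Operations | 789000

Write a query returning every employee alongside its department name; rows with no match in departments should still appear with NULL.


LEFT JOIN keeps every row from employees (the left table); where dept_id has no match in departments, the department columns become NULL. Walk through each employee:
  - employee 1 (Frank): dept_id=3 -> matches Support
  - employee 2 (Jack): dept_id=1 -> matches Sales
  - employee 3 (Alice): dept_id=NULL, no match -> kept with NULL
  - employee 4 (Mia): dept_id=3 -> matches Support
All 4 rows appear; 1 has NULL department.

SQL:
SELECT a.name, b.name AS department
FROM employees a
LEFT JOIN departments b ON a.dept_id = b.id

Result:
name  | department
------+-----------
Frank | Support   
Jack  | Sales     
Alice | NULL      
Mia   | Support   
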